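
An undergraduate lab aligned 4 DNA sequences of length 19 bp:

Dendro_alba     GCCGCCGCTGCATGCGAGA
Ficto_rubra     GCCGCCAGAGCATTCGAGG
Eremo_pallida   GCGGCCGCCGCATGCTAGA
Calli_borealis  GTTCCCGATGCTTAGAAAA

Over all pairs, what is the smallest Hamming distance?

Pairwise Hamming distances:
  Dendro_alba vs Ficto_rubra: 5
  Dendro_alba vs Eremo_pallida: 3
  Dendro_alba vs Calli_borealis: 9
  Ficto_rubra vs Eremo_pallida: 7
  Ficto_rubra vs Calli_borealis: 12
  Eremo_pallida vs Calli_borealis: 10
The smallest is 3, between Dendro_alba and Eremo_pallida.

3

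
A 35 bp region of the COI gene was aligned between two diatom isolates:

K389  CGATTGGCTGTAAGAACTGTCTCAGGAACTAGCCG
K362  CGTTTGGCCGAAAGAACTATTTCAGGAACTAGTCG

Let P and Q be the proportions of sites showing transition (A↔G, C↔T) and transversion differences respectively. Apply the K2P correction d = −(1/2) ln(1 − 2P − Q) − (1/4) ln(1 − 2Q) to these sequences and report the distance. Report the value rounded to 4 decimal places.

0.1986

Differing sites — 3:A/T (Tv); 9:T/C (Ti); 11:T/A (Tv); 19:G/A (Ti); 21:C/T (Ti); 33:C/T (Ti).
Of the 6 differences, 4 transitions and 2 transversions over 35 sites: P = 4/35 = 0.114286, Q = 2/35 = 0.057143.
d = −0.5·ln(0.714285) − 0.25·ln(0.885714) = −0.5·(-0.336473) − 0.25·(-0.121361) = 0.1986.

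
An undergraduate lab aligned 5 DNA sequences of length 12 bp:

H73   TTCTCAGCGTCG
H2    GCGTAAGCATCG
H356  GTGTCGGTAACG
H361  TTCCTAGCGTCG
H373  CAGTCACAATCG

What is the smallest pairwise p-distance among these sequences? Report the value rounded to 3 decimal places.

Pairwise Hamming distances:
  H73 vs H2: 5
  H73 vs H356: 6
  H73 vs H361: 2
  H73 vs H373: 6
  H2 vs H356: 5
  H2 vs H361: 6
  H2 vs H373: 5
  H356 vs H361: 8
  H356 vs H373: 6
  H361 vs H373: 8
The smallest is 2 mismatches, between H73 and H361; p = 2/12 = 0.167.

0.167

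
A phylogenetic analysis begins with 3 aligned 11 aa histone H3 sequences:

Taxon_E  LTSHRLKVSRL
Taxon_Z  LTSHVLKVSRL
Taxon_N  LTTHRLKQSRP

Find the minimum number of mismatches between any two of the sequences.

Pairwise Hamming distances:
  Taxon_E vs Taxon_Z: 1
  Taxon_E vs Taxon_N: 3
  Taxon_Z vs Taxon_N: 4
The smallest is 1, between Taxon_E and Taxon_Z.

1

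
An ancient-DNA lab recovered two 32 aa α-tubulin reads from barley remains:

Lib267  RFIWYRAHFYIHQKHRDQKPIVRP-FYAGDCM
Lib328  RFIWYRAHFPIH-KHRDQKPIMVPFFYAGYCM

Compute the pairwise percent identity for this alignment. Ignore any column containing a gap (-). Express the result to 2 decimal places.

86.67%

Excluding the 2 gap columns leaves 30 comparable sites.
The sequences differ at positions 10 (Y/P), 22 (V/M), 23 (R/V), 30 (D/Y).
26 of the 30 comparable sites match, so the percent identity is 26/30 × 100 = 86.67%.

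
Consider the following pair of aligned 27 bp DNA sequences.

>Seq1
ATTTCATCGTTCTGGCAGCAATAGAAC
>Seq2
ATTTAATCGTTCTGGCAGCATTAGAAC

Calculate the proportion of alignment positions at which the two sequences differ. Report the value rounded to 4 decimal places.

Differing sites — 5:C/A; 21:A/T.
There are 2 differences over 27 sites, so p = 2/27 = 0.0741.

0.0741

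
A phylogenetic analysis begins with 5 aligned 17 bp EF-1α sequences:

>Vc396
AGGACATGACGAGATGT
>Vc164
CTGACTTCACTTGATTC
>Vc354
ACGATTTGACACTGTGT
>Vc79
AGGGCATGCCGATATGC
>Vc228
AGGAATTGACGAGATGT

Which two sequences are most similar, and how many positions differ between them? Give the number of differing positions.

2

Pairwise Hamming distances:
  Vc396 vs Vc164: 8
  Vc396 vs Vc354: 7
  Vc396 vs Vc79: 4
  Vc396 vs Vc228: 2
  Vc164 vs Vc354: 10
  Vc164 vs Vc79: 10
  Vc164 vs Vc228: 8
  Vc354 vs Vc79: 9
  Vc354 vs Vc228: 6
  Vc79 vs Vc228: 6
The smallest is 2, between Vc396 and Vc228.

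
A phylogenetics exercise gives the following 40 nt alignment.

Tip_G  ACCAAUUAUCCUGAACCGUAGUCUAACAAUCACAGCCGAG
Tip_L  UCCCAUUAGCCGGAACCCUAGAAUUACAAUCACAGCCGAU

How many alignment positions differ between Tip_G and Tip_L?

Mismatches occur at site 1 (A→U), site 4 (A→C), site 9 (U→G), site 12 (U→G), site 18 (G→C), site 22 (U→A), site 23 (C→A), site 25 (A→U), site 40 (G→U).
That gives 9 mismatches out of 40 aligned sites, so the Hamming distance is 9.

9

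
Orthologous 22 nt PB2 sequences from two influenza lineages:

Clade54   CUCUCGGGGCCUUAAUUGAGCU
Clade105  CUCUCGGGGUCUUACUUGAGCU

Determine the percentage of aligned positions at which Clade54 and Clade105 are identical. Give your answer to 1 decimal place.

Differing sites — 10:C/U; 15:A/C.
20 of the 22 sites match, so the percent identity is 20/22 × 100 = 90.9%.

90.9%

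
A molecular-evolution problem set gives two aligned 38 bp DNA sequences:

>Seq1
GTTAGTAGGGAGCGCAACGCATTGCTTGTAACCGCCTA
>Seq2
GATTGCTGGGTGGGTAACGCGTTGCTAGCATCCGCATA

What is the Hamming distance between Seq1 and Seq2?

12

The sequences differ at positions 2 (T/A), 4 (A/T), 6 (T/C), 7 (A/T), 11 (A/T), 13 (C/G), 15 (C/T), 21 (A/G), 27 (T/A), 29 (T/C), 31 (A/T), 36 (C/A).
That gives 12 mismatches out of 38 aligned sites, so the Hamming distance is 12.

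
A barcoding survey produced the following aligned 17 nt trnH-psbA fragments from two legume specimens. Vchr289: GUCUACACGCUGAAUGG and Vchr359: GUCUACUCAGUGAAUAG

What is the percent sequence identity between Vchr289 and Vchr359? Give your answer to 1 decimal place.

Mismatches occur at site 7 (A/U), site 9 (G/A), site 10 (C/G), site 16 (G/A).
13 of the 17 sites match, so the percent identity is 13/17 × 100 = 76.5%.

76.5%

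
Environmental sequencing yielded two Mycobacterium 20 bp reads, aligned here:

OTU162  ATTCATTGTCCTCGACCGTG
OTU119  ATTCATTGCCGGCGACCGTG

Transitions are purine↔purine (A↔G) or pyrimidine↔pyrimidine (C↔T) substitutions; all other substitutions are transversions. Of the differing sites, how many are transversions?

Mismatches occur at site 9 (T/C, transition), site 11 (C/G, transversion), site 12 (T/G, transversion).
Of the 3 differences, 1 transition and 2 transversions, so the answer is 2.

2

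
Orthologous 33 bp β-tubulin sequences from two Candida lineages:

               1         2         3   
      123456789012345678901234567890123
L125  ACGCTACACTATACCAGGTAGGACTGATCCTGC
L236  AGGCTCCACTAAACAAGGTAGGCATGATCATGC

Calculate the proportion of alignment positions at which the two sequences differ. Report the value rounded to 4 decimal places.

Mismatches occur at site 2 (C/G), site 6 (A/C), site 12 (T/A), site 15 (C/A), site 23 (A/C), site 24 (C/A), site 30 (C/A).
There are 7 differences over 33 sites, so p = 7/33 = 0.2121.

0.2121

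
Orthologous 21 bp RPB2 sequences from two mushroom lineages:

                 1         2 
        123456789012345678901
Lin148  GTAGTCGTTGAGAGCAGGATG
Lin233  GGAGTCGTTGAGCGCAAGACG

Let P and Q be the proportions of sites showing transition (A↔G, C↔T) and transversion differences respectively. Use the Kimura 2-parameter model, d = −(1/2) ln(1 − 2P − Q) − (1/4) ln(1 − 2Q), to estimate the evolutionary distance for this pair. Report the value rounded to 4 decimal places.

Differing sites — 2:T/G (Tv); 13:A/C (Tv); 17:G/A (Ti); 20:T/C (Ti).
Of the 4 differences, 2 transitions and 2 transversions over 21 sites: P = 2/21 = 0.095238, Q = 2/21 = 0.095238.
d = −0.5·ln(0.714286) − 0.25·ln(0.809524) = −0.5·(-0.336472) − 0.25·(-0.211309) = 0.2211.

0.2211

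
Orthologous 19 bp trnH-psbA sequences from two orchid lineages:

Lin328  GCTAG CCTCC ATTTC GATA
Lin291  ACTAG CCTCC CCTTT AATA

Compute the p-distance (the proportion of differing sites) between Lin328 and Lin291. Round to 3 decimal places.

0.263

Mismatches occur at site 1 (G↔A), site 11 (A↔C), site 12 (T↔C), site 15 (C↔T), site 16 (G↔A).
There are 5 differences over 19 sites, so p = 5/19 = 0.263.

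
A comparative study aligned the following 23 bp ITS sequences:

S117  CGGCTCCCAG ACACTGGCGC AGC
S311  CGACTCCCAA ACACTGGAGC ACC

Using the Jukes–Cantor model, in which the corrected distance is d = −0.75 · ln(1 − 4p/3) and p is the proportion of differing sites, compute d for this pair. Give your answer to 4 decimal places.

0.1979

Differing sites — 3:G/A; 10:G/A; 18:C/A; 22:G/C.
p = 4/23 = 0.173913.
d = −0.75 · ln(1 − (4/3)·0.173913) = −0.75 · ln(0.768116) = −0.75 · (-0.263815) = 0.1979.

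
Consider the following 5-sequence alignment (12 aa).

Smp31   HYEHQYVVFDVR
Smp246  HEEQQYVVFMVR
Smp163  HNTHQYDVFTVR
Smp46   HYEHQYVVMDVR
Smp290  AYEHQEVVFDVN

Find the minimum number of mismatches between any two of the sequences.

1

Pairwise Hamming distances:
  Smp31 vs Smp246: 3
  Smp31 vs Smp163: 4
  Smp31 vs Smp46: 1
  Smp31 vs Smp290: 3
  Smp246 vs Smp163: 5
  Smp246 vs Smp46: 4
  Smp246 vs Smp290: 6
  Smp163 vs Smp46: 5
  Smp163 vs Smp290: 7
  Smp46 vs Smp290: 4
The smallest is 1, between Smp31 and Smp46.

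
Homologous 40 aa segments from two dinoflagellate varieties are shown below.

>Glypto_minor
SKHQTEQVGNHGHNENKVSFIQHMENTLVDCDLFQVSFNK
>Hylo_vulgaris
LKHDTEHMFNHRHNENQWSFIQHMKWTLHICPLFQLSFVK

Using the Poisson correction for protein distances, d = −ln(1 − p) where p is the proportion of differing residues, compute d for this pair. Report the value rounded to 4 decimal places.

The sequences differ at positions 1 (S/L), 4 (Q/D), 7 (Q/H), 8 (V/M), 9 (G/F), 12 (G/R), 17 (K/Q), 18 (V/W), 25 (E/K), 26 (N/W), 29 (V/H), 30 (D/I), 32 (D/P), 36 (V/L), 39 (N/V).
p = 15/40 = 0.375000.
d = −ln(1 − 0.375000) = −ln(0.625000) = 0.4700.

0.4700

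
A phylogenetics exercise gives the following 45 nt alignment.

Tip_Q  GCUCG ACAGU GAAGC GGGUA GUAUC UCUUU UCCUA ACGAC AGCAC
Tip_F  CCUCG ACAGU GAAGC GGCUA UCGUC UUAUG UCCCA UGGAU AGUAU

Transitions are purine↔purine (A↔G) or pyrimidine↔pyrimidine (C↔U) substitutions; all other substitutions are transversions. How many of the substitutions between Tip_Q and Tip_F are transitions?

7

Differing sites — 1:G/C (Tv); 18:G/C (Tv); 21:G/U (Tv); 22:U/C (Ti); 23:A/G (Ti); 27:C/U (Ti); 28:U/A (Tv); 30:U/G (Tv); 34:U/C (Ti); 36:A/U (Tv); 37:C/G (Tv); 40:C/U (Ti); 43:C/U (Ti); 45:C/U (Ti).
Of the 14 differences, 7 transitions and 7 transversions, so the answer is 7.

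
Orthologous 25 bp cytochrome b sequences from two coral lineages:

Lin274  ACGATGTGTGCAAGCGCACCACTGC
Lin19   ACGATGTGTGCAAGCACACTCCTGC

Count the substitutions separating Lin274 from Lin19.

Mismatches occur at site 16 (G→A), site 20 (C→T), site 21 (A→C).
That gives 3 mismatches out of 25 aligned sites, so the Hamming distance is 3.

3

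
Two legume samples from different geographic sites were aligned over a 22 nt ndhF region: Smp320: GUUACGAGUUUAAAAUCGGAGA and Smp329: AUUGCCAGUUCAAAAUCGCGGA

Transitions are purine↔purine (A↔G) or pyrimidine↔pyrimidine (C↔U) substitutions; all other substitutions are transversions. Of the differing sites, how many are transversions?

Differing sites — 1:G/A (Ti); 4:A/G (Ti); 6:G/C (Tv); 11:U/C (Ti); 19:G/C (Tv); 20:A/G (Ti).
Of the 6 differences, 4 transitions and 2 transversions, so the answer is 2.

2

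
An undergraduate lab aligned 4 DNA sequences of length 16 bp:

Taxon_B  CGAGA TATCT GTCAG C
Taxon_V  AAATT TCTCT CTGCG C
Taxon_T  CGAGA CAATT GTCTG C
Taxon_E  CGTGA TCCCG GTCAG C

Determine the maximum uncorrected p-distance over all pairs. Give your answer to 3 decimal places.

Pairwise Hamming distances:
  Taxon_B vs Taxon_V: 8
  Taxon_B vs Taxon_T: 4
  Taxon_B vs Taxon_E: 4
  Taxon_V vs Taxon_T: 11
  Taxon_V vs Taxon_E: 10
  Taxon_T vs Taxon_E: 7
The largest is 11 mismatches, between Taxon_V and Taxon_T; p = 11/16 = 0.688.

0.688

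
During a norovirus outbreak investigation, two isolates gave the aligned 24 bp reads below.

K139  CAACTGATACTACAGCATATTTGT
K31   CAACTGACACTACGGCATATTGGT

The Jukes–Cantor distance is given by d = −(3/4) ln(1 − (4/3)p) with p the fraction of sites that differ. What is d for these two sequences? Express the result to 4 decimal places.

0.1367

The sequences differ at positions 8 (T/C), 14 (A/G), 22 (T/G).
p = 3/24 = 0.125000.
d = −0.75 · ln(1 − (4/3)·0.125000) = −0.75 · ln(0.833333) = −0.75 · (-0.182322) = 0.1367.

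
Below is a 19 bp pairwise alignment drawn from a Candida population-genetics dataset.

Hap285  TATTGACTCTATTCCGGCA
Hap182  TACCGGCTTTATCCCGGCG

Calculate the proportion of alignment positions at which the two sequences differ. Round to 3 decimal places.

0.316

The sequences differ at positions 3 (T/C), 4 (T/C), 6 (A/G), 9 (C/T), 13 (T/C), 19 (A/G).
There are 6 differences over 19 sites, so p = 6/19 = 0.316.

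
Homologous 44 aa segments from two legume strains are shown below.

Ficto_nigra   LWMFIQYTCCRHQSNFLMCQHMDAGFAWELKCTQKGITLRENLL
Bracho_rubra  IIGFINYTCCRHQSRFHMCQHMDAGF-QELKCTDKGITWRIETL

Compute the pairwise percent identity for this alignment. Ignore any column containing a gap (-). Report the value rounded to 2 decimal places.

Excluding the 1 gap column leaves 43 comparable sites.
Mismatches occur at site 1 (L↔I), site 2 (W↔I), site 3 (M↔G), site 6 (Q↔N), site 15 (N↔R), site 17 (L↔H), site 28 (W↔Q), site 34 (Q↔D), site 39 (L↔W), site 41 (E↔I), site 42 (N↔E), site 43 (L↔T).
31 of the 43 comparable sites match, so the percent identity is 31/43 × 100 = 72.09%.

72.09%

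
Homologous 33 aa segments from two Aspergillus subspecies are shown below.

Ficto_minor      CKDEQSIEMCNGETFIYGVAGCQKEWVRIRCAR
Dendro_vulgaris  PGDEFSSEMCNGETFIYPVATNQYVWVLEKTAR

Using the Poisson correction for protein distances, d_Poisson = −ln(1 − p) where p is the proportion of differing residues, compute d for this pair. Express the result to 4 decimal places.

0.5008

Differing sites — 1:C/P; 2:K/G; 5:Q/F; 7:I/S; 18:G/P; 21:G/T; 22:C/N; 24:K/Y; 25:E/V; 28:R/L; 29:I/E; 30:R/K; 31:C/T.
p = 13/33 = 0.393939.
d = −ln(1 − 0.393939) = −ln(0.606061) = 0.5008.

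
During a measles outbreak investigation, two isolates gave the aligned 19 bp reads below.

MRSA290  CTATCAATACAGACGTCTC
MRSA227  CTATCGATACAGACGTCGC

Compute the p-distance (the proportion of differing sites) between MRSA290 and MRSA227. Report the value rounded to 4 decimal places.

Mismatches occur at site 6 (A↔G), site 18 (T↔G).
There are 2 differences over 19 sites, so p = 2/19 = 0.1053.

0.1053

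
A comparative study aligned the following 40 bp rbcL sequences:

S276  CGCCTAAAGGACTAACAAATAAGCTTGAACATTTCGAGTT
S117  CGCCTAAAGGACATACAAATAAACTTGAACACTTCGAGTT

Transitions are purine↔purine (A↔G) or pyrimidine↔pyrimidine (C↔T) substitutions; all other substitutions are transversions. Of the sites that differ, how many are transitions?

The sequences differ at positions 13 (T/A, transversion), 14 (A/T, transversion), 23 (G/A, transition), 32 (T/C, transition).
Of the 4 differences, 2 transitions and 2 transversions, so the answer is 2.

2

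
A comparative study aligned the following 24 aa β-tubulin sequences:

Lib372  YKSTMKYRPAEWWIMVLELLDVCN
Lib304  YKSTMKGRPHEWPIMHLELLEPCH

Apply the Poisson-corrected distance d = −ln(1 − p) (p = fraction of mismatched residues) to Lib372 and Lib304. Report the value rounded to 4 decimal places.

0.3448

The sequences differ at positions 7 (Y/G), 10 (A/H), 13 (W/P), 16 (V/H), 21 (D/E), 22 (V/P), 24 (N/H).
p = 7/24 = 0.291667.
d = −ln(1 − 0.291667) = −ln(0.708333) = 0.3448.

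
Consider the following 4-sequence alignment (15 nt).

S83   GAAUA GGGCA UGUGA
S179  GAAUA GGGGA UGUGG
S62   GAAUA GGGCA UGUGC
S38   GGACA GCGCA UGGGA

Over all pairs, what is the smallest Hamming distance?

Pairwise Hamming distances:
  S83 vs S179: 2
  S83 vs S62: 1
  S83 vs S38: 4
  S179 vs S62: 2
  S179 vs S38: 6
  S62 vs S38: 5
The smallest is 1, between S83 and S62.

1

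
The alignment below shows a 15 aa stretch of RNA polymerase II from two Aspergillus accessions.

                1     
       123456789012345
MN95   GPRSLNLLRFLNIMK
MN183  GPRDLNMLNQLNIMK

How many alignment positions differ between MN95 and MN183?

4

The sequences differ at positions 4 (S/D), 7 (L/M), 9 (R/N), 10 (F/Q).
That gives 4 mismatches out of 15 aligned sites, so the Hamming distance is 4.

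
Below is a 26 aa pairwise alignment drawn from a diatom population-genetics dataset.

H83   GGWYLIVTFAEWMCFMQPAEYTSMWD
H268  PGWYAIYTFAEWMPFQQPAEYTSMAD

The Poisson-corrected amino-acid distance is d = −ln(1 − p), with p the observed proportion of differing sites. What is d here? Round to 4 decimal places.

0.2624

The sequences differ at positions 1 (G/P), 5 (L/A), 7 (V/Y), 14 (C/P), 16 (M/Q), 25 (W/A).
p = 6/26 = 0.230769.
d = −ln(1 − 0.230769) = −ln(0.769231) = 0.2624.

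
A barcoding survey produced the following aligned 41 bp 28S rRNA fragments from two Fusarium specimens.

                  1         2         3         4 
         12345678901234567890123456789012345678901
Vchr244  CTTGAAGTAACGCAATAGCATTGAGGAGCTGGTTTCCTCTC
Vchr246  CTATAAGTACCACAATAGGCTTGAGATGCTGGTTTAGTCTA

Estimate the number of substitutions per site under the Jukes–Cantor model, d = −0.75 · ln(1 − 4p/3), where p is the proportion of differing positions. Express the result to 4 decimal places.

Differing sites — 3:T/A; 4:G/T; 10:A/C; 12:G/A; 19:C/G; 20:A/C; 26:G/A; 27:A/T; 36:C/A; 37:C/G; 41:C/A.
p = 11/41 = 0.268293.
d = −0.75 · ln(1 − (4/3)·0.268293) = −0.75 · ln(0.642276) = −0.75 · (-0.442737) = 0.3321.

0.3321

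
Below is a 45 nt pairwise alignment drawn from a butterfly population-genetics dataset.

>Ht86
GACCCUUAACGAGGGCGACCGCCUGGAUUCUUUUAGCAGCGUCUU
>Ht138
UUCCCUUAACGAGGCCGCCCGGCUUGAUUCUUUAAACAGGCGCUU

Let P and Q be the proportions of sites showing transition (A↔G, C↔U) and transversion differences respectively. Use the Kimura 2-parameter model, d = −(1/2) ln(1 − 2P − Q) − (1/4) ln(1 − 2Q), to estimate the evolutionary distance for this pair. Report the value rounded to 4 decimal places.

Differing sites — 1:G/U (Tv); 2:A/U (Tv); 15:G/C (Tv); 18:A/C (Tv); 22:C/G (Tv); 25:G/U (Tv); 34:U/A (Tv); 36:G/A (Ti); 40:C/G (Tv); 41:G/C (Tv); 42:U/G (Tv).
Of the 11 differences, 1 transition and 10 transversions over 45 sites: P = 1/45 = 0.022222, Q = 10/45 = 0.222222.
d = −0.5·ln(0.733334) − 0.25·ln(0.555556) = −0.5·(-0.310154) − 0.25·(-0.587786) = 0.3020.

0.3020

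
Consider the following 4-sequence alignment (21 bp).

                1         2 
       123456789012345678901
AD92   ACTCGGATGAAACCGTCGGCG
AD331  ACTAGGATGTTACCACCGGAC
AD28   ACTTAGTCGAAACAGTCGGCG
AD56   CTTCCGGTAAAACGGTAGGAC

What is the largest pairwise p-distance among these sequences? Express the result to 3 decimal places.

0.571

Pairwise Hamming distances:
  AD92 vs AD331: 7
  AD92 vs AD28: 5
  AD92 vs AD56: 9
  AD331 vs AD28: 11
  AD331 vs AD56: 12
  AD28 vs AD56: 11
The largest is 12 mismatches, between AD331 and AD56; p = 12/21 = 0.571.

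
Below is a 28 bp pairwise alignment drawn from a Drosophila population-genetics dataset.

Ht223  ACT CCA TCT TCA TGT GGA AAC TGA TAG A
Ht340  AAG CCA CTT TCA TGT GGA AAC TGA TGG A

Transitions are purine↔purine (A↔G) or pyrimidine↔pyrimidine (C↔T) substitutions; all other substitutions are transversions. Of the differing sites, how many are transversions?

The sequences differ at positions 2 (C/A, transversion), 3 (T/G, transversion), 7 (T/C, transition), 8 (C/T, transition), 26 (A/G, transition).
Of the 5 differences, 3 transitions and 2 transversions, so the answer is 2.

2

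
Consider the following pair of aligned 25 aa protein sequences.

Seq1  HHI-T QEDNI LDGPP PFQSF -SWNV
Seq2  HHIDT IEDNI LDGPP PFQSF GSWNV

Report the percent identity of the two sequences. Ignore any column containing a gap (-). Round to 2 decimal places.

Excluding the 2 gap columns leaves 23 comparable sites.
The sequences differ at position 6 (Q/I).
22 of the 23 comparable sites match, so the percent identity is 22/23 × 100 = 95.65%.

95.65%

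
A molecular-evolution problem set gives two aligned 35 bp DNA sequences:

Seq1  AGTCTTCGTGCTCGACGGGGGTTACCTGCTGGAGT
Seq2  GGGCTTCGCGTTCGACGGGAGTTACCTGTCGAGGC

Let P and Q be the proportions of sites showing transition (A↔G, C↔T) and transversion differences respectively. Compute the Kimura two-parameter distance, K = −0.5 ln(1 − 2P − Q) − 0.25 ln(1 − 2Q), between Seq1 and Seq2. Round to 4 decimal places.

Mismatches occur at site 1 (A→G, transition), site 3 (T→G, transversion), site 9 (T→C, transition), site 11 (C→T, transition), site 20 (G→A, transition), site 29 (C→T, transition), site 30 (T→C, transition), site 32 (G→A, transition), site 33 (A→G, transition), site 35 (T→C, transition).
Of the 10 differences, 9 transitions and 1 transversion over 35 sites: P = 9/35 = 0.257143, Q = 1/35 = 0.028571.
d = −0.5·ln(0.457143) − 0.25·ln(0.942858) = −0.5·(-0.782759) − 0.25·(-0.058840) = 0.4061.

0.4061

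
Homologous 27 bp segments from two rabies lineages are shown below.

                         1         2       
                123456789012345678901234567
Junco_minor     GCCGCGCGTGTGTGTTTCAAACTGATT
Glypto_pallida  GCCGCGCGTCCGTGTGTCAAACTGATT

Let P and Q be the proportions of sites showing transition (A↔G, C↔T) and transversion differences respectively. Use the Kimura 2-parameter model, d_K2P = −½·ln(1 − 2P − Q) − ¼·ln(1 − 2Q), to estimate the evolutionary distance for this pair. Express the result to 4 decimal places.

Differing sites — 10:G/C (Tv); 11:T/C (Ti); 16:T/G (Tv).
Of the 3 differences, 1 transition and 2 transversions over 27 sites: P = 1/27 = 0.037037, Q = 2/27 = 0.074074.
d = −0.5·ln(0.851852) − 0.25·ln(0.851852) = −0.5·(-0.160342) − 0.25·(-0.160342) = 0.1203.

0.1203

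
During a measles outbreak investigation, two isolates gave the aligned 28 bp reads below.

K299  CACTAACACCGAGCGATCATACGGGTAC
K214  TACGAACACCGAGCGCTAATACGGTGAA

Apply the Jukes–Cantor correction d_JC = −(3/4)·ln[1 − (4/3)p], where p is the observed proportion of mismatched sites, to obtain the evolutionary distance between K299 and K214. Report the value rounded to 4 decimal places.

0.3041

Differing sites — 1:C/T; 4:T/G; 16:A/C; 18:C/A; 25:G/T; 26:T/G; 28:C/A.
p = 7/28 = 0.250000.
d = −0.75 · ln(1 − (4/3)·0.250000) = −0.75 · ln(0.666667) = −0.75 · (-0.405465) = 0.3041.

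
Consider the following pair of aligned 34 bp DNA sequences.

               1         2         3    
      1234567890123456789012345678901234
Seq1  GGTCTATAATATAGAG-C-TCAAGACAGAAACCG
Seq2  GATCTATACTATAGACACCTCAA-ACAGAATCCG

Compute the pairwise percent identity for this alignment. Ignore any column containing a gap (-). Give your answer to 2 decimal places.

87.10%

Excluding the 3 gap columns leaves 31 comparable sites.
The sequences differ at positions 2 (G/A), 9 (A/C), 16 (G/C), 31 (A/T).
27 of the 31 comparable sites match, so the percent identity is 27/31 × 100 = 87.10%.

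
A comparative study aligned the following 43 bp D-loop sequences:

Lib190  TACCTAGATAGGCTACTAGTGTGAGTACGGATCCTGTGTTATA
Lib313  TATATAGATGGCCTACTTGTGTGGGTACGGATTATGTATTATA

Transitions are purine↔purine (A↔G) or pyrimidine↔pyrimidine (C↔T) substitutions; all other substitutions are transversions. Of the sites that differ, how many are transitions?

5

The sequences differ at positions 3 (C/T, transition), 4 (C/A, transversion), 10 (A/G, transition), 12 (G/C, transversion), 18 (A/T, transversion), 24 (A/G, transition), 33 (C/T, transition), 34 (C/A, transversion), 38 (G/A, transition).
Of the 9 differences, 5 transitions and 4 transversions, so the answer is 5.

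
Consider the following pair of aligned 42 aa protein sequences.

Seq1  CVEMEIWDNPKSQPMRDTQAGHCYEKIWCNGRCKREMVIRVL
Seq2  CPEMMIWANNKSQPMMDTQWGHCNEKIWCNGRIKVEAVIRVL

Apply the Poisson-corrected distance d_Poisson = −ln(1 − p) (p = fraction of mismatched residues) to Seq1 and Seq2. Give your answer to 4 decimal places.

0.2719

Mismatches occur at site 2 (V↔P), site 5 (E↔M), site 8 (D↔A), site 10 (P↔N), site 16 (R↔M), site 20 (A↔W), site 24 (Y↔N), site 33 (C↔I), site 35 (R↔V), site 37 (M↔A).
p = 10/42 = 0.238095.
d = −ln(1 − 0.238095) = −ln(0.761905) = 0.2719.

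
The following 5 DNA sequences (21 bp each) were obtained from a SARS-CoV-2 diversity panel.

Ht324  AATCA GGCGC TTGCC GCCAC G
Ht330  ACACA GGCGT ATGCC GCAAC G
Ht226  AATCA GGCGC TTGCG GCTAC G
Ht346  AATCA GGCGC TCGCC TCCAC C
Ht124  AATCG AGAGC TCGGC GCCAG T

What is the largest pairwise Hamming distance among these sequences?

12

Pairwise Hamming distances:
  Ht324 vs Ht330: 5
  Ht324 vs Ht226: 2
  Ht324 vs Ht346: 3
  Ht324 vs Ht124: 7
  Ht330 vs Ht226: 6
  Ht330 vs Ht346: 8
  Ht330 vs Ht124: 12
  Ht226 vs Ht346: 5
  Ht226 vs Ht124: 9
  Ht346 vs Ht124: 7
The largest is 12, between Ht330 and Ht124.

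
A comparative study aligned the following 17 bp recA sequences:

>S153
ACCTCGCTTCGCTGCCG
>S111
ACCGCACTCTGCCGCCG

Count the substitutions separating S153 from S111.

5

The sequences differ at positions 4 (T/G), 6 (G/A), 9 (T/C), 10 (C/T), 13 (T/C).
That gives 5 mismatches out of 17 aligned sites, so the Hamming distance is 5.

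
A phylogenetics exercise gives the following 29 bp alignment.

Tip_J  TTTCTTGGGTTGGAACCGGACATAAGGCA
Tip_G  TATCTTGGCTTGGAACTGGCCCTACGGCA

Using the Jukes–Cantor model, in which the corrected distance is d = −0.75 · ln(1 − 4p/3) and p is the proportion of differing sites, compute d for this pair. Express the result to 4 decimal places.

0.2421

The sequences differ at positions 2 (T/A), 9 (G/C), 17 (C/T), 20 (A/C), 22 (A/C), 25 (A/C).
p = 6/29 = 0.206897.
d = −0.75 · ln(1 − (4/3)·0.206897) = −0.75 · ln(0.724137) = −0.75 · (-0.322775) = 0.2421.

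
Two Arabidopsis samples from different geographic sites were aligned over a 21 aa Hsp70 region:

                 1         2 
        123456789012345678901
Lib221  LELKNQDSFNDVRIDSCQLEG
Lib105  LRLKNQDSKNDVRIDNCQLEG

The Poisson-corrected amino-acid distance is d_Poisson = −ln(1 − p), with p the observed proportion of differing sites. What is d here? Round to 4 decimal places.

Differing sites — 2:E/R; 9:F/K; 16:S/N.
p = 3/21 = 0.142857.
d = −ln(1 − 0.142857) = −ln(0.857143) = 0.1542.

0.1542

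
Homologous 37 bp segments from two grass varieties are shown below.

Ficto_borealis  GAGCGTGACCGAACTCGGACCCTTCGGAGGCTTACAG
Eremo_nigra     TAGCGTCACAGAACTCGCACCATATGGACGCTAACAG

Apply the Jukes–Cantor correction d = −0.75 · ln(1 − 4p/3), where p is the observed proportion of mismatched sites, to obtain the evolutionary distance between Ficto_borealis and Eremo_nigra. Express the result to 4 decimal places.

Mismatches occur at site 1 (G↔T), site 7 (G↔C), site 10 (C↔A), site 18 (G↔C), site 22 (C↔A), site 24 (T↔A), site 25 (C↔T), site 29 (G↔C), site 33 (T↔A).
p = 9/37 = 0.243243.
d = −0.75 · ln(1 − (4/3)·0.243243) = −0.75 · ln(0.675676) = −0.75 · (-0.392042) = 0.2940.

0.2940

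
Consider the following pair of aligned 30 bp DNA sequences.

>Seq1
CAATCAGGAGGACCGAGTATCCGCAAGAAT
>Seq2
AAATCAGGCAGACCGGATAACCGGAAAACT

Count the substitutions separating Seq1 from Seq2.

Mismatches occur at site 1 (C→A), site 9 (A→C), site 10 (G→A), site 16 (A→G), site 17 (G→A), site 20 (T→A), site 24 (C→G), site 27 (G→A), site 29 (A→C).
That gives 9 mismatches out of 30 aligned sites, so the Hamming distance is 9.

9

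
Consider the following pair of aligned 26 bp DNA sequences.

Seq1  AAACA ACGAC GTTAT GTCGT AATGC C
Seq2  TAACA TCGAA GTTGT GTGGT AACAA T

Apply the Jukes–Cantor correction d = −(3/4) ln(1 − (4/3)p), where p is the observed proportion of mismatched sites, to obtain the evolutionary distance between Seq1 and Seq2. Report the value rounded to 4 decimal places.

Differing sites — 1:A/T; 6:A/T; 10:C/A; 14:A/G; 18:C/G; 23:T/C; 24:G/A; 25:C/A; 26:C/T.
p = 9/26 = 0.346154.
d = −0.75 · ln(1 − (4/3)·0.346154) = −0.75 · ln(0.538461) = −0.75 · (-0.619040) = 0.4643.

0.4643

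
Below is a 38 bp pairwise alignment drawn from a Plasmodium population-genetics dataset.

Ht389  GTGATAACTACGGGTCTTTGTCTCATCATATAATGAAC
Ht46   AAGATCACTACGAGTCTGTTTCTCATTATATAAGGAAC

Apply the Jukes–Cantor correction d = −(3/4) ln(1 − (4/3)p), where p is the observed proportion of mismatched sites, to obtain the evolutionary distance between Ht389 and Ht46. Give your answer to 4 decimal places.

Differing sites — 1:G/A; 2:T/A; 6:A/C; 13:G/A; 18:T/G; 20:G/T; 27:C/T; 34:T/G.
p = 8/38 = 0.210526.
d = −0.75 · ln(1 − (4/3)·0.210526) = −0.75 · ln(0.719299) = −0.75 · (-0.329478) = 0.2471.

0.2471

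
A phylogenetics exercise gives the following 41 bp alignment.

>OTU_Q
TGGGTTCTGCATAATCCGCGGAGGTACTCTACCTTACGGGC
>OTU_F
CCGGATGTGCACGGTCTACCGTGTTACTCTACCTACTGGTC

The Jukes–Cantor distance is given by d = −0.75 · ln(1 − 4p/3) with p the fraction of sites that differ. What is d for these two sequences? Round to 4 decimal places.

0.5510

Differing sites — 1:T/C; 2:G/C; 5:T/A; 7:C/G; 12:T/C; 13:A/G; 14:A/G; 17:C/T; 18:G/A; 20:G/C; 22:A/T; 24:G/T; 35:T/A; 36:A/C; 37:C/T; 40:G/T.
p = 16/41 = 0.390244.
d = −0.75 · ln(1 − (4/3)·0.390244) = −0.75 · ln(0.479675) = −0.75 · (-0.734646) = 0.5510.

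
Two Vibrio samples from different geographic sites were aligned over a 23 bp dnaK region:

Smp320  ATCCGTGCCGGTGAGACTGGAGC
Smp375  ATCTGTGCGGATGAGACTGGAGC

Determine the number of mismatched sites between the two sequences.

3

Differing sites — 4:C/T; 9:C/G; 11:G/A.
That gives 3 mismatches out of 23 aligned sites, so the Hamming distance is 3.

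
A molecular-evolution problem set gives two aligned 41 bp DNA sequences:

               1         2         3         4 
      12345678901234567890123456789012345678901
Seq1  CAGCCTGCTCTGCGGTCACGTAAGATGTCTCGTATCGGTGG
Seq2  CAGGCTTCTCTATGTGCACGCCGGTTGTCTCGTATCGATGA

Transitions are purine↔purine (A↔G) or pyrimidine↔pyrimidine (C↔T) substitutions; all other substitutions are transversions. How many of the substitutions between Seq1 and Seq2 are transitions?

6

Differing sites — 4:C/G (Tv); 7:G/T (Tv); 12:G/A (Ti); 13:C/T (Ti); 15:G/T (Tv); 16:T/G (Tv); 21:T/C (Ti); 22:A/C (Tv); 23:A/G (Ti); 25:A/T (Tv); 38:G/A (Ti); 41:G/A (Ti).
Of the 12 differences, 6 transitions and 6 transversions, so the answer is 6.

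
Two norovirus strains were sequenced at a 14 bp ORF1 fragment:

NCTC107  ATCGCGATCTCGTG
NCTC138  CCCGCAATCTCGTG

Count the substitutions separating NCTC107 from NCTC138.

The sequences differ at positions 1 (A/C), 2 (T/C), 6 (G/A).
That gives 3 mismatches out of 14 aligned sites, so the Hamming distance is 3.

3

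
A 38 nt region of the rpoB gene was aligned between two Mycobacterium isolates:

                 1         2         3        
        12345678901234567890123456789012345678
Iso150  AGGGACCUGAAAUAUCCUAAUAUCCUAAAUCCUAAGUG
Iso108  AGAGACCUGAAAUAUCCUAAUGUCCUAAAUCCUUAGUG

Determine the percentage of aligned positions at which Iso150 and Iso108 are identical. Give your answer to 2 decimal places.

Mismatches occur at site 3 (G↔A), site 22 (A↔G), site 34 (A↔U).
35 of the 38 sites match, so the percent identity is 35/38 × 100 = 92.11%.

92.11%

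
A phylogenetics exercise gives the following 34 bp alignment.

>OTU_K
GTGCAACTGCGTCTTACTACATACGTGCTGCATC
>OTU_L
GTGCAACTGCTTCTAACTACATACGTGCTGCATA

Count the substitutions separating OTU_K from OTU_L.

Mismatches occur at site 11 (G↔T), site 15 (T↔A), site 34 (C↔A).
That gives 3 mismatches out of 34 aligned sites, so the Hamming distance is 3.

3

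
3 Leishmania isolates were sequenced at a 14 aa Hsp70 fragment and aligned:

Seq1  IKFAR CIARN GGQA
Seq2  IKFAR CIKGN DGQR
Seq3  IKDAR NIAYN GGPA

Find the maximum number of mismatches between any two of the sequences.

Pairwise Hamming distances:
  Seq1 vs Seq2: 4
  Seq1 vs Seq3: 4
  Seq2 vs Seq3: 7
The largest is 7, between Seq2 and Seq3.

7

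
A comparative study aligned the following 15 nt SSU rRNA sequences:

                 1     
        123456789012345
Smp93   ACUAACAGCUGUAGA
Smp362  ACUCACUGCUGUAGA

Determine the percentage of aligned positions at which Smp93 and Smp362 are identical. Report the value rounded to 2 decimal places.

Differing sites — 4:A/C; 7:A/U.
13 of the 15 sites match, so the percent identity is 13/15 × 100 = 86.67%.

86.67%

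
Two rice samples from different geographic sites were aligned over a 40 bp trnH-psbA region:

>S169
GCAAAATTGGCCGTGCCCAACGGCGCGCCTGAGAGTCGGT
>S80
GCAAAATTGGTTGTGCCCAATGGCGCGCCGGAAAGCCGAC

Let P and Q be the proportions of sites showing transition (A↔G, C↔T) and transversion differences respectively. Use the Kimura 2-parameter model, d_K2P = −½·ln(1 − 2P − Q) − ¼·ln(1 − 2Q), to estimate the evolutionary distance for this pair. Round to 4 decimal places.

0.2478

The sequences differ at positions 11 (C/T, transition), 12 (C/T, transition), 21 (C/T, transition), 30 (T/G, transversion), 33 (G/A, transition), 36 (T/C, transition), 39 (G/A, transition), 40 (T/C, transition).
Of the 8 differences, 7 transitions and 1 transversion over 40 sites: P = 7/40 = 0.175000, Q = 1/40 = 0.025000.
d = −0.5·ln(0.625000) − 0.25·ln(0.950000) = −0.5·(-0.470004) − 0.25·(-0.051293) = 0.2478.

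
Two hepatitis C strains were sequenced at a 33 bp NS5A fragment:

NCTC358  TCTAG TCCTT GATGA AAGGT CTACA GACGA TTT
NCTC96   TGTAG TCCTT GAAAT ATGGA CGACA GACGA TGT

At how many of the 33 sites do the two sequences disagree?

The sequences differ at positions 2 (C/G), 13 (T/A), 14 (G/A), 15 (A/T), 17 (A/T), 20 (T/A), 22 (T/G), 32 (T/G).
That gives 8 mismatches out of 33 aligned sites, so the Hamming distance is 8.

8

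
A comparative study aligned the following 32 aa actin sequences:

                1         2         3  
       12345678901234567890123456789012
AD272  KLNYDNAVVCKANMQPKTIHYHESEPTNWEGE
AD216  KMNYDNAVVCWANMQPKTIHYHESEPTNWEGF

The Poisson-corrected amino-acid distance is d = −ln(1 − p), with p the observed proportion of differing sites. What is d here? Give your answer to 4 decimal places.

Differing sites — 2:L/M; 11:K/W; 32:E/F.
p = 3/32 = 0.093750.
d = −ln(1 − 0.093750) = −ln(0.906250) = 0.0984.

0.0984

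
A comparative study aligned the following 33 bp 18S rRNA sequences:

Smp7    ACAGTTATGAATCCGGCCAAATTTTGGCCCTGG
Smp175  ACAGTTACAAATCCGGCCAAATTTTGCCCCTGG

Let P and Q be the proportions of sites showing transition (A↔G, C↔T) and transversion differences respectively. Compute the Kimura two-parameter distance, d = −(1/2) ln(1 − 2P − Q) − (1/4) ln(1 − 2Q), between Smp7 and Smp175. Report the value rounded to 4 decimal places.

Mismatches occur at site 8 (T↔C, transition), site 9 (G↔A, transition), site 27 (G↔C, transversion).
Of the 3 differences, 2 transitions and 1 transversion over 33 sites: P = 2/33 = 0.060606, Q = 1/33 = 0.030303.
d = −0.5·ln(0.848485) − 0.25·ln(0.939394) = −0.5·(-0.164303) − 0.25·(-0.062520) = 0.0978.

0.0978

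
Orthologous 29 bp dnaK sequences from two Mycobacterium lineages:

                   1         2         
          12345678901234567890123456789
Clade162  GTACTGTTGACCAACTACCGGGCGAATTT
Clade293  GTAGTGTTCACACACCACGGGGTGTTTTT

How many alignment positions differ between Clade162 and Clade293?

Mismatches occur at site 4 (C↔G), site 9 (G↔C), site 12 (C↔A), site 13 (A↔C), site 16 (T↔C), site 19 (C↔G), site 23 (C↔T), site 25 (A↔T), site 26 (A↔T).
That gives 9 mismatches out of 29 aligned sites, so the Hamming distance is 9.

9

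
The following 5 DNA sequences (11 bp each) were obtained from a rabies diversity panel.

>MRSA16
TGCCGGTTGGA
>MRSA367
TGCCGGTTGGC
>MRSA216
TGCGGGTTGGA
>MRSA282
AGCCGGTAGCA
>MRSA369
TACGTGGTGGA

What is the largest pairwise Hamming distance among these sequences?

Pairwise Hamming distances:
  MRSA16 vs MRSA367: 1
  MRSA16 vs MRSA216: 1
  MRSA16 vs MRSA282: 3
  MRSA16 vs MRSA369: 4
  MRSA367 vs MRSA216: 2
  MRSA367 vs MRSA282: 4
  MRSA367 vs MRSA369: 5
  MRSA216 vs MRSA282: 4
  MRSA216 vs MRSA369: 3
  MRSA282 vs MRSA369: 7
The largest is 7, between MRSA282 and MRSA369.

7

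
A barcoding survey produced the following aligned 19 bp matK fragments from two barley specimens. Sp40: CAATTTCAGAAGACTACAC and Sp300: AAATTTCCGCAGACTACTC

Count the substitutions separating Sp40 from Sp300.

4

The sequences differ at positions 1 (C/A), 8 (A/C), 10 (A/C), 18 (A/T).
That gives 4 mismatches out of 19 aligned sites, so the Hamming distance is 4.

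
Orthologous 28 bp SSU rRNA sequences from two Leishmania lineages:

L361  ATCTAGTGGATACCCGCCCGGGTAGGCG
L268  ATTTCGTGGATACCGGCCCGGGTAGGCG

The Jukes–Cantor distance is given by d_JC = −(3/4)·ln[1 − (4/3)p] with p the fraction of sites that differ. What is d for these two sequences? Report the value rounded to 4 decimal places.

The sequences differ at positions 3 (C/T), 5 (A/C), 15 (C/G).
p = 3/28 = 0.107143.
d = −0.75 · ln(1 − (4/3)·0.107143) = −0.75 · ln(0.857143) = −0.75 · (-0.154151) = 0.1156.

0.1156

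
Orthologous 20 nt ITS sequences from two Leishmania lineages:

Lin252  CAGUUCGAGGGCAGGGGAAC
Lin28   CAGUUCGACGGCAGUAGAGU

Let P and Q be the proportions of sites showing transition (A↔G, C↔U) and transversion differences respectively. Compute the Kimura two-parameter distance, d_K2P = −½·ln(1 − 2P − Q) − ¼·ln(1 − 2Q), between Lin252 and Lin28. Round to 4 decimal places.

Mismatches occur at site 9 (G↔C, transversion), site 15 (G↔U, transversion), site 16 (G↔A, transition), site 19 (A↔G, transition), site 20 (C↔U, transition).
Of the 5 differences, 3 transitions and 2 transversions over 20 sites: P = 3/20 = 0.150000, Q = 2/20 = 0.100000.
d = −0.5·ln(0.600000) − 0.25·ln(0.800000) = −0.5·(-0.510826) − 0.25·(-0.223144) = 0.3112.

0.3112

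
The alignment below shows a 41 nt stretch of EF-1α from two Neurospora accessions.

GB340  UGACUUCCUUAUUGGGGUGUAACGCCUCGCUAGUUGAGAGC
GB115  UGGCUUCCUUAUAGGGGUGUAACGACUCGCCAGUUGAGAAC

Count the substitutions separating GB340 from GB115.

5

Mismatches occur at site 3 (A→G), site 13 (U→A), site 25 (C→A), site 31 (U→C), site 40 (G→A).
That gives 5 mismatches out of 41 aligned sites, so the Hamming distance is 5.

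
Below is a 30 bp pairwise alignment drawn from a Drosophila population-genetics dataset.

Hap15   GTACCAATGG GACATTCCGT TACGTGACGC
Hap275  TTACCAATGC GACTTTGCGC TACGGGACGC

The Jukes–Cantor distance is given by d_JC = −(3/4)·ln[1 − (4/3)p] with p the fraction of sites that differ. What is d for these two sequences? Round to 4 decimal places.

0.2326

Mismatches occur at site 1 (G/T), site 10 (G/C), site 14 (A/T), site 17 (C/G), site 20 (T/C), site 25 (T/G).
p = 6/30 = 0.200000.
d = −0.75 · ln(1 − (4/3)·0.200000) = −0.75 · ln(0.733333) = −0.75 · (-0.310155) = 0.2326.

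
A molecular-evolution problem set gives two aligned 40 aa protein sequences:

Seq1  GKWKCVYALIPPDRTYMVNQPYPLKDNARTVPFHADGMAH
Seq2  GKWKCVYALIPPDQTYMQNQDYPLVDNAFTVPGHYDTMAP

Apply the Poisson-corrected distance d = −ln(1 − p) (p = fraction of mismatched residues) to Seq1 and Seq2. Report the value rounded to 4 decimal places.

Mismatches occur at site 14 (R/Q), site 18 (V/Q), site 21 (P/D), site 25 (K/V), site 29 (R/F), site 33 (F/G), site 35 (A/Y), site 37 (G/T), site 40 (H/P).
p = 9/40 = 0.225000.
d = −ln(1 − 0.225000) = −ln(0.775000) = 0.2549.

0.2549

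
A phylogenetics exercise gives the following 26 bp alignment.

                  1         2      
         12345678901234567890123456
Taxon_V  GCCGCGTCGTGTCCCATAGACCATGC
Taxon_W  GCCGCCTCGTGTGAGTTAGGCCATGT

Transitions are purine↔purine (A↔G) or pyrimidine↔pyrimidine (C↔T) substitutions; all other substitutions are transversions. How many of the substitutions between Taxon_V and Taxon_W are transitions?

Differing sites — 6:G/C (Tv); 13:C/G (Tv); 14:C/A (Tv); 15:C/G (Tv); 16:A/T (Tv); 20:A/G (Ti); 26:C/T (Ti).
Of the 7 differences, 2 transitions and 5 transversions, so the answer is 2.

2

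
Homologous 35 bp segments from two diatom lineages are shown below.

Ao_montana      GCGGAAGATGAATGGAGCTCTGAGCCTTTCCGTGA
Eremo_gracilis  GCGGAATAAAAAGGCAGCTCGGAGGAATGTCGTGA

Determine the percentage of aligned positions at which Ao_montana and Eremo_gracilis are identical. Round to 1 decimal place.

Differing sites — 7:G/T; 9:T/A; 10:G/A; 13:T/G; 15:G/C; 21:T/G; 25:C/G; 26:C/A; 27:T/A; 29:T/G; 30:C/T.
24 of the 35 sites match, so the percent identity is 24/35 × 100 = 68.6%.

68.6%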